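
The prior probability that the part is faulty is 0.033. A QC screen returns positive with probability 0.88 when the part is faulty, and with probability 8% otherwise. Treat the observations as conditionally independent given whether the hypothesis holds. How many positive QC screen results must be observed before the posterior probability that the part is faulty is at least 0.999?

Prior odds = 0.033/0.967 = 33/967.
Likelihood ratio of a positive result = 0.88/0.08 = 11.
Target posterior odds = 0.999/0.001 = 999.
Require 11ⁿ ≥ 999 ÷ (33/967) = 322011/11.
11⁴ = 14641 falls short of 322011/11 but 11⁵ = 161051 reaches it, so n = 5.

5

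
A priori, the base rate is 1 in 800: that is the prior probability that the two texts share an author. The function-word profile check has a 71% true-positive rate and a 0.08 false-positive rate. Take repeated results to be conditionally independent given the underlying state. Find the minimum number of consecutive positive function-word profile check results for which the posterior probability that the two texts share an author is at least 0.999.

7

Prior odds = 0.00125/0.99875 = 1/799.
Likelihood ratio of a positive result = 0.71/0.08 = 8.875.
Target posterior odds = 0.999/0.001 = 999.
Need (1/799) × 8.875ⁿ ≥ 999, i.e. 8.875ⁿ ≥ 798201.
8.875⁶ ≈488664 falls short of 798201 but 8.875⁷ ≈4.33689e+06 reaches it, so n = 7.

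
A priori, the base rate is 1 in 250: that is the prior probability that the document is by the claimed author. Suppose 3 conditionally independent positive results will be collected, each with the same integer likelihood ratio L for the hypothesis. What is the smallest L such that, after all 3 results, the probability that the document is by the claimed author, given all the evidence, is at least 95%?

17

Prior odds = 0.004/0.996 = 1/249.
Target odds = 0.95/0.05 = 19.
Need L³ ≥ 19 ÷ (1/249) = 4731.
16³ = 4096 < 4731 ≤ 4913 = 17³, so L = 17.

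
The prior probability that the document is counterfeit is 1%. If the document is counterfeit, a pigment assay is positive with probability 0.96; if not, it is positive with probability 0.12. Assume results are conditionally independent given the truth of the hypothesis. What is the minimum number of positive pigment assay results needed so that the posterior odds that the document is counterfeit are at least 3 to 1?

3

Prior odds = 0.01/0.99 = 1/99.
Likelihood ratio of a positive = 0.96/0.12 = 8.
Target odds = 3.
Require 8ⁿ ≥ 3 ÷ (1/99) = 297.
8² = 64 falls short of 297 but 8³ = 512 reaches it, so n = 3.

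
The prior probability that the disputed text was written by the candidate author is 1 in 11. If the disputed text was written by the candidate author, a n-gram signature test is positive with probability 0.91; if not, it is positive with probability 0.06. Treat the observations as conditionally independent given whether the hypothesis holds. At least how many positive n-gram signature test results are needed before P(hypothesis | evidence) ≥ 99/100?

Prior odds: (1/11) ÷ (10/11) = 0.1.
Likelihood ratio of a positive = 0.91/0.06 = 91/6.
Target odds: 0.99 ÷ 0.01 = 99.
Require (91/6)ⁿ ≥ 99 ÷ 0.1 = 990.
(91/6)² = 8281/36 falls short of 990 but (91/6)³ = 753571/216 reaches it, so n = 3.

3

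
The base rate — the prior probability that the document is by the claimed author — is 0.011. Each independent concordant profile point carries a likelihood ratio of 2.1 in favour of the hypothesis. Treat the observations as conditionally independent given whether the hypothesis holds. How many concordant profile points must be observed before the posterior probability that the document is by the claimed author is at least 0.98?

12

Prior odds = 0.011/0.989 = 11/989.
Likelihood ratio per concordant profile point = 2.1.
Target odds: 0.98 ÷ 0.02 = 49.
Require 2.1ⁿ ≥ 49 ÷ (11/989) = 48461/11.
2.1¹¹ ≈3502.78 falls short of 48461/11 but 2.1¹² ≈7355.83 reaches it, so n = 12.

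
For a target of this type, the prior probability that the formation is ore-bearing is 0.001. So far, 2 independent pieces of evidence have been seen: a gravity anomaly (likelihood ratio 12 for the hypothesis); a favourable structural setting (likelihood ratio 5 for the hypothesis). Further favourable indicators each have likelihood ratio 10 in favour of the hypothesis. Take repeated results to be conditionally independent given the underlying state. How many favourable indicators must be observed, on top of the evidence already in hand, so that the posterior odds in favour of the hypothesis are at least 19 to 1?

Prior odds = 0.001/0.999 = 1/999.
Combined Bayes factor of the evidence already in hand = 12 × 5 = 60.
Odds after that evidence = (1/999) × 60 = 20/333.
Target odds = 19.
Need 10ⁿ ≥ 19 ÷ (20/333) = 316.35.
10² = 100 falls short of 316.35 but 10³ = 1000 reaches it, so n = 3.

3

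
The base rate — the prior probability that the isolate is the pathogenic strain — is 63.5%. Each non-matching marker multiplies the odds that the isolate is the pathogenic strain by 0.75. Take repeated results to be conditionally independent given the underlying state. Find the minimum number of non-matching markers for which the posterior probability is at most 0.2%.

Prior odds = 0.635/0.365 = 127/73.
Likelihood ratio per non-matching marker = 0.75.
Target odds: 0.002 ÷ 0.998 = 1/499.
Need (127/73) × 0.75ⁿ ≤ 1/499, i.e. 0.75ⁿ ≤ 73/63373.
0.75²³ ≈0.00133786 is still above 73/63373 but 0.75²⁴ ≈0.00100339 is at or below it, so n = 24.

24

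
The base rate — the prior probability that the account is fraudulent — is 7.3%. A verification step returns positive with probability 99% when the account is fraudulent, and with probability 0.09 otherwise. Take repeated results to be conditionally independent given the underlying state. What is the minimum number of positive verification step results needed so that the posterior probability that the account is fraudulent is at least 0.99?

3

Prior odds = 0.073/0.927 = 73/927.
Likelihood ratio of a positive result = 0.99/0.09 = 11.
Target odds: 0.99 ÷ 0.01 = 99.
Require 11ⁿ ≥ 99 ÷ (73/927) = 91773/73.
11² = 121 falls short of 91773/73 but 11³ = 1331 reaches it, so n = 3.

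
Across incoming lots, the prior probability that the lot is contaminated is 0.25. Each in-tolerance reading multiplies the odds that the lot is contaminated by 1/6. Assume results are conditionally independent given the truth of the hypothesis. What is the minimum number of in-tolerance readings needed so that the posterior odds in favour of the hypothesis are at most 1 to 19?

Prior odds: 0.25 ÷ 0.75 = 1/3.
Likelihood ratio per in-tolerance reading = 1/6.
Target odds = 1/19.
Require (1/6)ⁿ ≤ 1/19 ÷ (1/3) = 3/19.
(1/6)¹ = 1/6 is still above 3/19 but (1/6)² = 1/36 is at or below it, so n = 2.

2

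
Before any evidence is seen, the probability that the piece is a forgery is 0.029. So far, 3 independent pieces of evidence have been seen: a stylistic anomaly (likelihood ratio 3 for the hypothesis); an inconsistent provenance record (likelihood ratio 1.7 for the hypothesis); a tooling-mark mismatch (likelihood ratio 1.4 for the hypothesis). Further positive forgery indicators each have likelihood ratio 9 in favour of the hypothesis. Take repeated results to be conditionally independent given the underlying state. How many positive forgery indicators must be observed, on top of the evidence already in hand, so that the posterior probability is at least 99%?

Prior odds = 0.029/0.971 = 29/971.
Combined Bayes factor of the evidence already in hand = 3 × 1.7 × 1.4 = 7.14.
Odds after that evidence = (29/971) × 7.14 = 10353/48550.
Target odds = 0.99/0.01 = 99.
Need 9ⁿ ≥ 99 ÷ (10353/48550) = 1602150/3451.
9² = 81 falls short of 1602150/3451 but 9³ = 729 reaches it, so n = 3.

3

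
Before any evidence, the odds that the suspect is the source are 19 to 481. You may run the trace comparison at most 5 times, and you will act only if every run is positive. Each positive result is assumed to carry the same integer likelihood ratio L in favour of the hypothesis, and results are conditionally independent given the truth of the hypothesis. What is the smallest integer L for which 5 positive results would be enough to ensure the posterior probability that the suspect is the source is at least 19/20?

Prior odds = 19/481.
Target odds = 0.95/0.05 = 19.
Need L⁵ ≥ 19 ÷ (19/481) = 481.
3⁵ = 243 < 481 ≤ 1024 = 4⁵, so L = 4.

4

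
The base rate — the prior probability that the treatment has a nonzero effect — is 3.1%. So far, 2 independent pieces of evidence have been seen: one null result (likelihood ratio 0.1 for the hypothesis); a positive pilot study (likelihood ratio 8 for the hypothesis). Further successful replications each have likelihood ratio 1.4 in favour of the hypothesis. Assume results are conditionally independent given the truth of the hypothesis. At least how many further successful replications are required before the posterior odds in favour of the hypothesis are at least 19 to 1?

20

Prior odds = 0.031/0.969 = 31/969.
Combined Bayes factor of the evidence already in hand = 0.1 × 8 = 0.8.
Odds after that evidence = (31/969) × 0.8 = 124/4845.
Target odds = 19.
Need 1.4ⁿ ≥ 19 ÷ (124/4845) = 92055/124.
1.4¹⁹ ≈597.63 falls short of 92055/124 but 1.4²⁰ ≈836.683 reaches it, so n = 20.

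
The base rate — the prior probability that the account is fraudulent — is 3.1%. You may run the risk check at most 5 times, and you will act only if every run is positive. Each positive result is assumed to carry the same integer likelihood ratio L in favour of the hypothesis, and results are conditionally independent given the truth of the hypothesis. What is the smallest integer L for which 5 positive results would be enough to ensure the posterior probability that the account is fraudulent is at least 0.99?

5

Prior odds = 0.031/0.969 = 31/969.
Target odds = 0.99/0.01 = 99.
Need L⁵ ≥ 99 ÷ (31/969) = 95931/31.
4⁵ = 1024 < 95931/31 ≤ 3125 = 5⁵, so L = 5.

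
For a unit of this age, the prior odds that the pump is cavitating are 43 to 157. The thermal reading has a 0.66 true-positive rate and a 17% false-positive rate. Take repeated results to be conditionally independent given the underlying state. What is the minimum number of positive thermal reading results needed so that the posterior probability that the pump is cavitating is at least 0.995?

Prior odds = 43/157.
Likelihood ratio of a positive result = 0.66/0.17 = 66/17.
Target posterior odds = 0.995/0.005 = 199.
Require (66/17)ⁿ ≥ 199 ÷ (43/157) = 31243/43.
(66/17)⁴ = 18974736/83521 falls short of 31243/43 but (66/17)⁵ ≈882.013 reaches it, so n = 5.

5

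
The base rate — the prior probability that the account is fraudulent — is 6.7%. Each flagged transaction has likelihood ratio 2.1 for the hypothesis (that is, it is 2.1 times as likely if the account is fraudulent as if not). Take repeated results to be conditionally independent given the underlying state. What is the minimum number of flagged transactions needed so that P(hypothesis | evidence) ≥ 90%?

7

Prior odds: 0.067 ÷ 0.933 = 67/933.
Likelihood ratio per flagged transaction = 2.1.
Target posterior odds = 0.9/0.1 = 9.
Need (67/933) × 2.1ⁿ ≥ 9, i.e. 2.1ⁿ ≥ 8397/67.
2.1⁶ = 85766121/1000000 falls short of 8397/67 but 2.1⁷ ≈180.109 reaches it, so n = 7.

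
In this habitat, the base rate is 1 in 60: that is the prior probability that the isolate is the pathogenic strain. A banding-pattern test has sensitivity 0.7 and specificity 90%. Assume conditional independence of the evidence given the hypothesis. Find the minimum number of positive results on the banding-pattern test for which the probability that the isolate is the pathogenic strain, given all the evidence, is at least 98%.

5

Prior odds = (1/60)/(59/60) = 1/59.
False-positive rate = 1 − 0.9 = 0.1; likelihood ratio of a positive = 0.7/0.1 = 7.
Target posterior odds = 0.98/0.02 = 49.
Need (1/59) × 7ⁿ ≥ 49, i.e. 7ⁿ ≥ 2891.
7⁴ = 2401 falls short of 2891 but 7⁵ = 16807 reaches it, so n = 5.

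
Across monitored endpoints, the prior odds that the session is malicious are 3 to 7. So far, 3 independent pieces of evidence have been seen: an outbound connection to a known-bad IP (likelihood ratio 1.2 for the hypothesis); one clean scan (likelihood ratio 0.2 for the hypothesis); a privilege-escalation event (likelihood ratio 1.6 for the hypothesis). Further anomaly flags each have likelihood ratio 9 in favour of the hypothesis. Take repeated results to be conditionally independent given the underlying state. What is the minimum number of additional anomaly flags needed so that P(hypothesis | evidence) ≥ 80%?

2

Prior odds = 3/7.
Combined Bayes factor of the evidence already in hand = 1.2 × 0.2 × 1.6 = 0.384.
Odds after that evidence = (3/7) × 0.384 = 144/875.
Target odds = 0.8/0.2 = 4.
Need 9ⁿ ≥ 4 ÷ (144/875) = 875/36.
9¹ = 9 falls short of 875/36 but 9² = 81 reaches it, so n = 2.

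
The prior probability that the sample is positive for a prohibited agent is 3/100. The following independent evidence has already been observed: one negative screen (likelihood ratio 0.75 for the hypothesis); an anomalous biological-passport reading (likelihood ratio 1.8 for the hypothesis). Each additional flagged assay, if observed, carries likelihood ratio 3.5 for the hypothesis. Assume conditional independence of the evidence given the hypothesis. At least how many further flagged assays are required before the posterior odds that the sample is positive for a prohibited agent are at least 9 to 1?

Prior odds = 0.03/0.97 = 3/97.
Combined Bayes factor of the evidence already in hand = 0.75 × 1.8 = 1.35.
Odds after that evidence = (3/97) × 1.35 = 81/1940.
Target odds = 9.
Need 3.5ⁿ ≥ 9 ÷ (81/1940) = 1940/9.
3.5⁴ = 150.0625 falls short of 1940/9 but 3.5⁵ = 525.21875 reaches it, so n = 5.

5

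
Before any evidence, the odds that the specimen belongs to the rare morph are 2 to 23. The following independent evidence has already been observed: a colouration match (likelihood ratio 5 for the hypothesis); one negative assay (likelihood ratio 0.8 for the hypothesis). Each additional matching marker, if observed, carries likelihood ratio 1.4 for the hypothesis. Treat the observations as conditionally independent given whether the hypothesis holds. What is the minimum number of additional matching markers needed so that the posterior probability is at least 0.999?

24

Prior odds = 2/23.
Combined Bayes factor of the evidence already in hand = 5 × 0.8 = 4.
Odds after that evidence = (2/23) × 4 = 8/23.
Target odds = 0.999/0.001 = 999.
Need 1.4ⁿ ≥ 999 ÷ (8/23) = 2872.125.
1.4²³ ≈2295.86 falls short of 2872.125 but 1.4²⁴ ≈3214.2 reaches it, so n = 24.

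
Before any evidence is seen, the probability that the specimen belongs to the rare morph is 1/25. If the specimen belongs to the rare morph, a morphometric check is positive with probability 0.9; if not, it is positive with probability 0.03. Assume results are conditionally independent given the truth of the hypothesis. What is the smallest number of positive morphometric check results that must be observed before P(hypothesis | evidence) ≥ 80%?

2

Prior odds = 0.04/0.96 = 1/24.
Likelihood ratio of a positive = 0.9/0.03 = 30.
Target odds: 0.8 ÷ 0.2 = 4.
Need (1/24) × 30ⁿ ≥ 4, i.e. 30ⁿ ≥ 96.
30¹ = 30 falls short of 96 but 30² = 900 reaches it, so n = 2.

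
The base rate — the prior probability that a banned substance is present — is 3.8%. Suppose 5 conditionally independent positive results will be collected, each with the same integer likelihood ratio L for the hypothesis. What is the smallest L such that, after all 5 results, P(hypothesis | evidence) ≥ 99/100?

5

Prior odds = 0.038/0.962 = 19/481.
Target odds = 0.99/0.01 = 99.
Need L⁵ ≥ 99 ÷ (19/481) = 47619/19.
4⁵ = 1024 < 47619/19 ≤ 3125 = 5⁵, so L = 5.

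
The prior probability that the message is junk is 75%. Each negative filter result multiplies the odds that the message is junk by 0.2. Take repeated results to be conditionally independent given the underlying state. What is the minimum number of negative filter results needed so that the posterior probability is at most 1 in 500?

Prior odds = 0.75/0.25 = 3.
Likelihood ratio per negative filter result = 0.2.
Target posterior odds = 0.002/0.998 = 1/499.
Require 0.2ⁿ ≤ 1/499 ÷ 3 = 1/1497.
0.2⁴ = 0.0016 is still above 1/1497 but 0.2⁵ = 0.00032 is at or below it, so n = 5.

5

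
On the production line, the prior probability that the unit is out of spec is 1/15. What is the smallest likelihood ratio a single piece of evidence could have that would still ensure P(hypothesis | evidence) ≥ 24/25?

336

Prior odds = (1/15)/(14/15) = 1/14.
Target odds = 0.96/0.04 = 24.
Required Bayes factor = 24 ÷ (1/14) = 336.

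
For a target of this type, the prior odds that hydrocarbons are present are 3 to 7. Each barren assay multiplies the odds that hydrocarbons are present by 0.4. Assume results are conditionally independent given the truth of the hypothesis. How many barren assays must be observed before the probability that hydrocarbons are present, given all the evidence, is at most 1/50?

4

Prior odds = 3/7.
Likelihood ratio per barren assay = 0.4.
Target odds: 0.02 ÷ 0.98 = 1/49.
Need (3/7) × 0.4ⁿ ≤ 1/49, i.e. 0.4ⁿ ≤ 1/21.
0.4³ = 0.064 is still above 1/21 but 0.4⁴ = 0.0256 is at or below it, so n = 4.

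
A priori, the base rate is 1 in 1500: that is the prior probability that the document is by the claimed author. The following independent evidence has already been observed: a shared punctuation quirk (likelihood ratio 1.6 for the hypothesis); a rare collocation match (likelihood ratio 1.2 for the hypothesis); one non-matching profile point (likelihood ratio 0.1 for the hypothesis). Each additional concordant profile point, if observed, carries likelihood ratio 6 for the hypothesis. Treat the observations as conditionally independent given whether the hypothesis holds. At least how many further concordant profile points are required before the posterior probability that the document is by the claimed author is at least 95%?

7

Prior odds = (1/1500)/(1499/1500) = 1/1499.
Combined Bayes factor of the evidence already in hand = 1.6 × 1.2 × 0.1 = 0.192.
Odds after that evidence = (1/1499) × 0.192 = 24/187375.
Target odds = 0.95/0.05 = 19.
Need 6ⁿ ≥ 19 ÷ (24/187375) = 3560125/24.
6⁶ = 46656 falls short of 3560125/24 but 6⁷ = 279936 reaches it, so n = 7.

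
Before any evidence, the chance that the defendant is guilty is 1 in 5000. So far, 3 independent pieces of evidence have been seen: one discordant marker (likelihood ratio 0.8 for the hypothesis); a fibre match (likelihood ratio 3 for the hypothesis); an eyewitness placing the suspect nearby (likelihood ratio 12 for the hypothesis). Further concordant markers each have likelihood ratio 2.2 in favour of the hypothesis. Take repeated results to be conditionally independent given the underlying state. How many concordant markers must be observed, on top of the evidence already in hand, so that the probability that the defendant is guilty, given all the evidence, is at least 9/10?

Prior odds = 0.0002/0.9998 = 1/4999.
Combined Bayes factor of the evidence already in hand = 0.8 × 3 × 12 = 28.8.
Odds after that evidence = (1/4999) × 28.8 = 144/24995.
Target odds = 0.9/0.1 = 9.
Need 2.2ⁿ ≥ 9 ÷ (144/24995) = 1562.1875.
2.2⁹ ≈1207.27 falls short of 1562.1875 but 2.2¹⁰ ≈2655.99 reaches it, so n = 10.

10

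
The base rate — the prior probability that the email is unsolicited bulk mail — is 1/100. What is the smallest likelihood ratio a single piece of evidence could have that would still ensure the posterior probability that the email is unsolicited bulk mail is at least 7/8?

Prior odds = 0.01/0.99 = 1/99.
Target odds = 0.875/0.125 = 7.
Required Bayes factor = 7 ÷ (1/99) = 693.

693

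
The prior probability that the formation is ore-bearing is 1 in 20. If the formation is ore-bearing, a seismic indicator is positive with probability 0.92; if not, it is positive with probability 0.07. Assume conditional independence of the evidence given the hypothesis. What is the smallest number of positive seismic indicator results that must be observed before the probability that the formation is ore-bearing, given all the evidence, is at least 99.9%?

Prior odds = 0.05/0.95 = 1/19.
Likelihood ratio of a positive = 0.92/0.07 = 92/7.
Target odds: 0.999 ÷ 0.001 = 999.
Require (92/7)ⁿ ≥ 999 ÷ (1/19) = 18981.
(92/7)³ = 778688/343 falls short of 18981 but (92/7)⁴ = 71639296/2401 reaches it, so n = 4.

4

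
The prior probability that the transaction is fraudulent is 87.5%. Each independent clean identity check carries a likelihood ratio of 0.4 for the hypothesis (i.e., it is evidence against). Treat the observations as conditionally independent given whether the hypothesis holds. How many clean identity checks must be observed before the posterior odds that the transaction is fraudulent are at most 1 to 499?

9

Prior odds = 0.875/0.125 = 7.
Likelihood ratio per clean identity check = 0.4.
Target odds = 1/499.
Require 0.4ⁿ ≤ 1/499 ÷ 7 = 1/3493.
0.4⁸ = 256/390625 is still above 1/3493 but 0.4⁹ = 512/1953125 is at or below it, so n = 9.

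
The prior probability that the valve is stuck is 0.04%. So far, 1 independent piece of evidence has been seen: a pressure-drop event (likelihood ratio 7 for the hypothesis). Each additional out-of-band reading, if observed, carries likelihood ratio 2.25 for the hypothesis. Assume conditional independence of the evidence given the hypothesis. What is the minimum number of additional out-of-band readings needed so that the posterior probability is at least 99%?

13

Prior odds = 0.0004/0.9996 = 1/2499.
Bayes factor of the evidence already in hand = 7.
Odds after that evidence = (1/2499) × 7 = 1/357.
Target odds = 0.99/0.01 = 99.
Need 2.25ⁿ ≥ 99 ÷ (1/357) = 35343.
2.25¹² ≈16834.1 falls short of 35343 but 2.25¹³ ≈37876.8 reaches it, so n = 13.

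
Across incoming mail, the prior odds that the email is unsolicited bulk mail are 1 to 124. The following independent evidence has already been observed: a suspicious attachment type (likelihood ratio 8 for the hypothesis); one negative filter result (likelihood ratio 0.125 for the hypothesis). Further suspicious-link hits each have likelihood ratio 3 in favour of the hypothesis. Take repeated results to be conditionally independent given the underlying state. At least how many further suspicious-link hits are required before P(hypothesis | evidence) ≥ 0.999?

11

Prior odds = 1/124.
Combined Bayes factor of the evidence already in hand = 8 × 0.125 = 1.
Odds after that evidence = (1/124) × 1 = 1/124.
Target odds = 0.999/0.001 = 999.
Need 3ⁿ ≥ 999 ÷ (1/124) = 123876.
3¹⁰ = 59049 falls short of 123876 but 3¹¹ = 177147 reaches it, so n = 11.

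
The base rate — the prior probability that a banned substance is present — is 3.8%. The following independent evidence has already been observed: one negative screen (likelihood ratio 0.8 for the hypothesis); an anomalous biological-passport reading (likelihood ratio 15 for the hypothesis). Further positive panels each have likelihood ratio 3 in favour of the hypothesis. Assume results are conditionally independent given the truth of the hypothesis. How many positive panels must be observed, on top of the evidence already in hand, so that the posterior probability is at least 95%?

Prior odds = 0.038/0.962 = 19/481.
Combined Bayes factor of the evidence already in hand = 0.8 × 15 = 12.
Odds after that evidence = (19/481) × 12 = 228/481.
Target odds = 0.95/0.05 = 19.
Need 3ⁿ ≥ 19 ÷ (228/481) = 481/12.
3³ = 27 falls short of 481/12 but 3⁴ = 81 reaches it, so n = 4.

4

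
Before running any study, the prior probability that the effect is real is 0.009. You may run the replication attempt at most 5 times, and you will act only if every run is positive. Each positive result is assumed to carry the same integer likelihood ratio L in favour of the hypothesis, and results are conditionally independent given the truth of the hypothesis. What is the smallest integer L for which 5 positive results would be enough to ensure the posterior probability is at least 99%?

Prior odds = 0.009/0.991 = 9/991.
Target odds = 0.99/0.01 = 99.
Need L⁵ ≥ 99 ÷ (9/991) = 10901.
6⁵ = 7776 < 10901 ≤ 16807 = 7⁵, so L = 7.

7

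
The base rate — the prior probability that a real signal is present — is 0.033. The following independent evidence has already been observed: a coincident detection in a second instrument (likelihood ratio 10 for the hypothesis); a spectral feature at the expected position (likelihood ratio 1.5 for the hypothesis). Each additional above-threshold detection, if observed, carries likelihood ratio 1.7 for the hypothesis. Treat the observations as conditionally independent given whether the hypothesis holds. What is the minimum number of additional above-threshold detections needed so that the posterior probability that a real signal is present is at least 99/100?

Prior odds = 0.033/0.967 = 33/967.
Combined Bayes factor of the evidence already in hand = 10 × 1.5 = 15.
Odds after that evidence = (33/967) × 15 = 495/967.
Target odds = 0.99/0.01 = 99.
Need 1.7ⁿ ≥ 99 ÷ (495/967) = 193.4.
1.7⁹ ≈118.588 falls short of 193.4 but 1.7¹⁰ ≈201.599 reaches it, so n = 10.

10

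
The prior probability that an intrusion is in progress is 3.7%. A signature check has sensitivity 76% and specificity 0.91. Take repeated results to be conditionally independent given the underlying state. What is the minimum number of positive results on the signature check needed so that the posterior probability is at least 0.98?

Prior odds = 0.037/0.963 = 37/963.
False-positive rate = 1 − 0.91 = 0.09; likelihood ratio of a positive = 0.76/0.09 = 76/9.
Target posterior odds = 0.98/0.02 = 49.
Need (37/963) × (76/9)ⁿ ≥ 49, i.e. (76/9)ⁿ ≥ 47187/37.
(76/9)³ = 438976/729 falls short of 47187/37 but (76/9)⁴ = 33362176/6561 reaches it, so n = 4.

4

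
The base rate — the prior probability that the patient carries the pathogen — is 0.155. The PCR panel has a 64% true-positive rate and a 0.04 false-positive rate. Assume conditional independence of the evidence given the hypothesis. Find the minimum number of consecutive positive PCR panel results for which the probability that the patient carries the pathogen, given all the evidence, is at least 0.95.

2

Prior odds = 0.155/0.845 = 31/169.
Likelihood ratio of a positive result = 0.64/0.04 = 16.
Target posterior odds = 0.95/0.05 = 19.
Require 16ⁿ ≥ 19 ÷ (31/169) = 3211/31.
16¹ = 16 falls short of 3211/31 but 16² = 256 reaches it, so n = 2.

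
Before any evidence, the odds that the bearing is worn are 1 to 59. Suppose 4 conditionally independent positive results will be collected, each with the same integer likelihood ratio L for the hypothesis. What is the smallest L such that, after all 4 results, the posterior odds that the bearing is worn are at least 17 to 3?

5

Prior odds = 1/59.
Target odds = 17/3.
Need L⁴ ≥ 17/3 ÷ (1/59) = 1003/3.
4⁴ = 256 < 1003/3 ≤ 625 = 5⁴, so L = 5.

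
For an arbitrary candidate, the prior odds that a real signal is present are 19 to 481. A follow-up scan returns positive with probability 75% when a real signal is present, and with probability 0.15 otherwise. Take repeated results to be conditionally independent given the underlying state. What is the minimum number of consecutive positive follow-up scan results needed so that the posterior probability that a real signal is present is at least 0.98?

5

Prior odds = 19/481.
Likelihood ratio of a positive result = 0.75/0.15 = 5.
Target posterior odds = 0.98/0.02 = 49.
Require 5ⁿ ≥ 49 ÷ (19/481) = 23569/19.
5⁴ = 625 falls short of 23569/19 but 5⁵ = 3125 reaches it, so n = 5.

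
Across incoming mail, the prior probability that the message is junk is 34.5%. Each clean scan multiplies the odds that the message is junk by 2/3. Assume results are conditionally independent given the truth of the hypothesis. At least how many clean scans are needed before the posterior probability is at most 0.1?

Prior odds = 0.345/0.655 = 69/131.
Likelihood ratio per clean scan = 2/3.
Target odds: 0.1 ÷ 0.9 = 1/9.
Need (69/131) × (2/3)ⁿ ≤ 1/9, i.e. (2/3)ⁿ ≤ 131/621.
(2/3)³ = 8/27 is still above 131/621 but (2/3)⁴ = 16/81 is at or below it, so n = 4.

4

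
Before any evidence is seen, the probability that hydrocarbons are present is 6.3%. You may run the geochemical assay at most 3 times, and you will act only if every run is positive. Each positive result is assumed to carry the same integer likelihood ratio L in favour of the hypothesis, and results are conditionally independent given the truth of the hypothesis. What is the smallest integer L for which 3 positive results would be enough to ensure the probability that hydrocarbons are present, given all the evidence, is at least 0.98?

9

Prior odds = 0.063/0.937 = 63/937.
Target odds = 0.98/0.02 = 49.
Need L³ ≥ 49 ÷ (63/937) = 6559/9.
8³ = 512 < 6559/9 ≤ 729 = 9³, so L = 9.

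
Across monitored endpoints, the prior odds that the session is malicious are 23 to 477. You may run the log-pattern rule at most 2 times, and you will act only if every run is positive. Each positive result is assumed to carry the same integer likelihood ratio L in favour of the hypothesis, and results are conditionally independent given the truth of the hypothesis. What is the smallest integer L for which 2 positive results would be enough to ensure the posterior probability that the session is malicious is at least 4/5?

Prior odds = 23/477.
Target odds = 0.8/0.2 = 4.
Need L² ≥ 4 ÷ (23/477) = 1908/23.
9² = 81 < 1908/23 ≤ 100 = 10², so L = 10.

10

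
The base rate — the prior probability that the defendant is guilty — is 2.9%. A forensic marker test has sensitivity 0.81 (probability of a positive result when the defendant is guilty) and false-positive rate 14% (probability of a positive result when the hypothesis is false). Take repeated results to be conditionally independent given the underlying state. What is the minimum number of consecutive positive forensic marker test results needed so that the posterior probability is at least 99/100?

Prior odds: 0.029 ÷ 0.971 = 29/971.
Likelihood ratio of a positive result = 0.81/0.14 = 81/14.
Target posterior odds = 0.99/0.01 = 99.
Require (81/14)ⁿ ≥ 99 ÷ (29/971) = 96129/29.
(81/14)⁴ = 43046721/38416 falls short of 96129/29 but (81/14)⁵ ≈6483.13 reaches it, so n = 5.

5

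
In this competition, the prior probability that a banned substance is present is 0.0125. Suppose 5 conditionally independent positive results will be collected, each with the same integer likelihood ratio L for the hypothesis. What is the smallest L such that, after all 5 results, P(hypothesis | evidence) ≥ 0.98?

Prior odds = 0.0125/0.9875 = 1/79.
Target odds = 0.98/0.02 = 49.
Need L⁵ ≥ 49 ÷ (1/79) = 3871.
5⁵ = 3125 < 3871 ≤ 7776 = 6⁵, so L = 6.

6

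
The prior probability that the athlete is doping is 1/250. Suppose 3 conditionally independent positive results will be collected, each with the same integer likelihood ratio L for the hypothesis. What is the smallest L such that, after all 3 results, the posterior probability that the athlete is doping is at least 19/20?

Prior odds = 0.004/0.996 = 1/249.
Target odds = 0.95/0.05 = 19.
Need L³ ≥ 19 ÷ (1/249) = 4731.
16³ = 4096 < 4731 ≤ 4913 = 17³, so L = 17.

17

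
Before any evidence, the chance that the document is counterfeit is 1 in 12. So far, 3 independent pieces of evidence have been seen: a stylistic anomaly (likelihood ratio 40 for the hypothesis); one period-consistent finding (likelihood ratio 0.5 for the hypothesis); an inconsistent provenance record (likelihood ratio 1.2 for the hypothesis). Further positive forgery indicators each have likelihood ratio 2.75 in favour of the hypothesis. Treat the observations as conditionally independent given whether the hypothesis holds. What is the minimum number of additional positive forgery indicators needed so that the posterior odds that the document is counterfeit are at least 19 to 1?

Prior odds = (1/12)/(11/12) = 1/11.
Combined Bayes factor of the evidence already in hand = 40 × 0.5 × 1.2 = 24.
Odds after that evidence = (1/11) × 24 = 24/11.
Target odds = 19.
Need 2.75ⁿ ≥ 19 ÷ (24/11) = 209/24.
2.75² = 7.5625 falls short of 209/24 but 2.75³ = 20.796875 reaches it, so n = 3.

3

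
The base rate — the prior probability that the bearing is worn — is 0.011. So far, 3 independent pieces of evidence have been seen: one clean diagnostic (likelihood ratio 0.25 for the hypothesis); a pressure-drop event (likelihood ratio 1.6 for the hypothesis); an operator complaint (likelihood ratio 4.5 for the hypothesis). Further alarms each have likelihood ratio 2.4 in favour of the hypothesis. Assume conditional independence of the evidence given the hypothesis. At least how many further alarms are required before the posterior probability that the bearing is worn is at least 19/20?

8

Prior odds = 0.011/0.989 = 11/989.
Combined Bayes factor of the evidence already in hand = 0.25 × 1.6 × 4.5 = 1.8.
Odds after that evidence = (11/989) × 1.8 = 99/4945.
Target odds = 0.95/0.05 = 19.
Need 2.4ⁿ ≥ 19 ÷ (99/4945) = 93955/99.
2.4⁷ = 35831808/78125 falls short of 93955/99 but 2.4⁸ = 429981696/390625 reaches it, so n = 8.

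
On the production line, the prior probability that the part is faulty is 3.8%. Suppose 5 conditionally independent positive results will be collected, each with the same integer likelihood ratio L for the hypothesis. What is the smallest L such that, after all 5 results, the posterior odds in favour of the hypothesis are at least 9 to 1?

Prior odds = 0.038/0.962 = 19/481.
Target odds = 9.
Need L⁵ ≥ 9 ÷ (19/481) = 4329/19.
2⁵ = 32 < 4329/19 ≤ 243 = 3⁵, so L = 3.

3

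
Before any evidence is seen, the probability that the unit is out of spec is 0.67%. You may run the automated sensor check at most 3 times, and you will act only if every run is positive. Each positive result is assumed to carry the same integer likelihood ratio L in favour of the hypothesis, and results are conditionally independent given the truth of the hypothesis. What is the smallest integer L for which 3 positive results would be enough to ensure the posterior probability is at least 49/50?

Prior odds = 0.0067/0.9933 = 67/9933.
Target odds = 0.98/0.02 = 49.
Need L³ ≥ 49 ÷ (67/9933) = 486717/67.
19³ = 6859 < 486717/67 ≤ 8000 = 20³, so L = 20.

20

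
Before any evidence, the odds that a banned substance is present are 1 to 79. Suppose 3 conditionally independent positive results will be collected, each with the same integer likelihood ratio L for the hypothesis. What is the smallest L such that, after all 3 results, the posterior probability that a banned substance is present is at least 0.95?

Prior odds = 1/79.
Target odds = 0.95/0.05 = 19.
Need L³ ≥ 19 ÷ (1/79) = 1501.
11³ = 1331 < 1501 ≤ 1728 = 12³, so L = 12.

12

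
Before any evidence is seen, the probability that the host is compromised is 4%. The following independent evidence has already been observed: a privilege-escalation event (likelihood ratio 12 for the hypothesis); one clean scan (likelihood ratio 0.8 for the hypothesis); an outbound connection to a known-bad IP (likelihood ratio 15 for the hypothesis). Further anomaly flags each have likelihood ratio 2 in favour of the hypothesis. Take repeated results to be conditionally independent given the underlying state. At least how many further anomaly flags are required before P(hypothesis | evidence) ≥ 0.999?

Prior odds = 0.04/0.96 = 1/24.
Combined Bayes factor of the evidence already in hand = 12 × 0.8 × 15 = 144.
Odds after that evidence = (1/24) × 144 = 6.
Target odds = 0.999/0.001 = 999.
Need 2ⁿ ≥ 999 ÷ 6 = 166.5.
2⁷ = 128 falls short of 166.5 but 2⁸ = 256 reaches it, so n = 8.

8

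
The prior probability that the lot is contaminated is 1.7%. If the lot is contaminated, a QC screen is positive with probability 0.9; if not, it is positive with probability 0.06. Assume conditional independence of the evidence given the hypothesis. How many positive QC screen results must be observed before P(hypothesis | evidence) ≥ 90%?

3

Prior odds: 0.017 ÷ 0.983 = 17/983.
Likelihood ratio of a positive = 0.9/0.06 = 15.
Target odds: 0.9 ÷ 0.1 = 9.
Need (17/983) × 15ⁿ ≥ 9, i.e. 15ⁿ ≥ 8847/17.
15² = 225 falls short of 8847/17 but 15³ = 3375 reaches it, so n = 3.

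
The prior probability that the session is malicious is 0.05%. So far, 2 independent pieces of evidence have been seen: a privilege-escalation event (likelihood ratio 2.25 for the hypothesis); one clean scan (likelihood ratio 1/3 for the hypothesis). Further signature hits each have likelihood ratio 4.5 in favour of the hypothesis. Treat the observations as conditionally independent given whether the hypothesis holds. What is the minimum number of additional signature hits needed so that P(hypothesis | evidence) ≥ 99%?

9

Prior odds = 0.0005/0.9995 = 1/1999.
Combined Bayes factor of the evidence already in hand = 2.25 × (1/3) = 0.75.
Odds after that evidence = (1/1999) × 0.75 = 3/7996.
Target odds = 0.99/0.01 = 99.
Need 4.5ⁿ ≥ 99 ÷ (3/7996) = 263868.
4.5⁸ = 43046721/256 falls short of 263868 but 4.5⁹ = 387420489/512 reaches it, so n = 9.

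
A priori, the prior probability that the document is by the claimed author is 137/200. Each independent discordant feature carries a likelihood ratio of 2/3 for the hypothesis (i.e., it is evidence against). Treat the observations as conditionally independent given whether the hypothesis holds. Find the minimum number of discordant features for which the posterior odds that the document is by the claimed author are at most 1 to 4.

Prior odds = 0.685/0.315 = 137/63.
Likelihood ratio per discordant feature = 2/3.
Target odds = 0.25.
Need (137/63) × (2/3)ⁿ ≤ 0.25, i.e. (2/3)ⁿ ≤ 63/548.
(2/3)⁵ = 32/243 is still above 63/548 but (2/3)⁶ = 64/729 is at or below it, so n = 6.

6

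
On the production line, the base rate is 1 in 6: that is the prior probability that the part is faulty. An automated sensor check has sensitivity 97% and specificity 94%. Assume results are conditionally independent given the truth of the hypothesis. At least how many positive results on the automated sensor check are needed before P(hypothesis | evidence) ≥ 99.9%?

Prior odds: (1/6) ÷ (5/6) = 0.2.
False-positive rate = 1 − 0.94 = 0.06; likelihood ratio of a positive = 0.97/0.06 = 97/6.
Target odds: 0.999 ÷ 0.001 = 999.
Require (97/6)ⁿ ≥ 999 ÷ 0.2 = 4995.
(97/6)³ = 912673/216 falls short of 4995 but (97/6)⁴ = 88529281/1296 reaches it, so n = 4.

4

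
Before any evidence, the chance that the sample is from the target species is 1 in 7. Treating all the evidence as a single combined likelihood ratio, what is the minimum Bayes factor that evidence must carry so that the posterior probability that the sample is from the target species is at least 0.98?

Prior odds = (1/7)/(6/7) = 1/6.
Target odds = 0.98/0.02 = 49.
Required Bayes factor = 49 ÷ (1/6) = 294.

294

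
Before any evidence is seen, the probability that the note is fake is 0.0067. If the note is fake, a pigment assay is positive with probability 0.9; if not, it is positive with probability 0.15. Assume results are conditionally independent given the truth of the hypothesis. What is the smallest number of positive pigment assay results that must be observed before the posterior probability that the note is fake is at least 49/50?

Prior odds: 0.0067 ÷ 0.9933 = 67/9933.
Likelihood ratio of a positive = 0.9/0.15 = 6.
Target posterior odds = 0.98/0.02 = 49.
Require 6ⁿ ≥ 49 ÷ (67/9933) = 486717/67.
6⁴ = 1296 falls short of 486717/67 but 6⁵ = 7776 reaches it, so n = 5.

5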